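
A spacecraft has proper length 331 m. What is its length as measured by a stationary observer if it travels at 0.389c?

Proper length L₀ = 331 m
γ = 1/√(1 - 0.389²) = 1.0855
L = L₀/γ = 331/1.0855 = 304.9 m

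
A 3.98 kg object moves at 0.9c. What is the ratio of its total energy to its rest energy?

E = γmc², E₀ = mc²
E/E₀ = γ = 1/√(1 - 0.9²) = 2.294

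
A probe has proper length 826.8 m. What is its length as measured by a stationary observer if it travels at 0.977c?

Proper length L₀ = 826.8 m
γ = 1/√(1 - 0.977²) = 4.690
L = L₀/γ = 826.8/4.690 = 176.3 m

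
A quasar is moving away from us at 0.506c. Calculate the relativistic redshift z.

β = 0.506
(1+β)/(1-β) = 1.506/0.494 = 3.049
√(3.049) = 1.746
z = 1.746 - 1 = 0.7460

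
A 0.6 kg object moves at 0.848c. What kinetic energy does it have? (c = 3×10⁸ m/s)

γ = 1/√(1 - 0.848²) = 1.8868
γ - 1 = 0.8868
KE = (γ-1)mc² = 0.8868 × 0.6 × (3×10⁸)² = 4.789×10¹⁶ J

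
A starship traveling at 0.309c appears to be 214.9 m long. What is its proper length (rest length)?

Contracted length L = 214.9 m
γ = 1/√(1 - 0.309²) = 1.0515
L₀ = γL = 1.0515 × 214.9 = 226.0 m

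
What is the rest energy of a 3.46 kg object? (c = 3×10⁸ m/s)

c² = (3×10⁸)² = 9.000×10¹⁶ m²/s²
E₀ = mc² = 3.46 × 9.000×10¹⁶ = 3.114×10¹⁷ J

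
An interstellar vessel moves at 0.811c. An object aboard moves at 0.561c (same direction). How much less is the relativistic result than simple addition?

Classical: u' + v = 0.561 + 0.811 = 1.372c
Relativistic: u = (0.561 + 0.811)/(1 + 0.454971) = 1.372/1.454971 = 0.9430c
Difference: 1.372 - 0.9430 = 0.4290c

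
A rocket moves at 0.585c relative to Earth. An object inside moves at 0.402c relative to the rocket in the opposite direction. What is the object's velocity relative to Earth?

Object's velocity in rocket frame is u' = -0.402c
u = (u' + v)/(1 + u'v/c²) = (v - 0.402)/(1 - 0.402·v/c²)
Numerator: 0.585 - 0.402 = 0.183
Denominator: 1 - 0.23517 = 0.76483
u = 0.183/0.76483 = 0.2393c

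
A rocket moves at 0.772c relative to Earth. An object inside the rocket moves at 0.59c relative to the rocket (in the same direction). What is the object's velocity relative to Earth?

u = (u' + v)/(1 + u'v/c²)
Numerator: 0.59 + 0.772 = 1.362
Denominator: 1 + 0.45548 = 1.45548
u = 1.362/1.45548 = 0.9358c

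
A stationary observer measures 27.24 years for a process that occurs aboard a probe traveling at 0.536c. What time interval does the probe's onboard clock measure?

Dilated time Δt = 27.24 years
γ = 1/√(1 - 0.536²) = 1.1845
Δt₀ = Δt/γ = 27.24/1.1845 = 23.00 years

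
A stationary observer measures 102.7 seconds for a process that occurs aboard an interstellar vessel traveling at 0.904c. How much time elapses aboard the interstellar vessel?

Dilated time Δt = 102.7 seconds
γ = 1/√(1 - 0.904²) = 2.339
Δt₀ = Δt/γ = 102.7/2.339 = 43.91 seconds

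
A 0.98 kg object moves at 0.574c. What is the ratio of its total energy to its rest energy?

E = γmc², E₀ = mc²
E/E₀ = γ = 1/√(1 - 0.574²) = 1.221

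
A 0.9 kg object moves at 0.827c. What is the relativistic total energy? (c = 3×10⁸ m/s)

γ = 1/√(1 - 0.827²) = 1.779
mc² = 0.9 × (3×10⁸)² = 8.100×10¹⁶ J
E = γmc² = 1.779 × 8.100×10¹⁶ = 1.441×10¹⁷ J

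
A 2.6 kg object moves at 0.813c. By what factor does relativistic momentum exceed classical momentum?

p_rel = γmv, p_class = mv
Ratio = γ = 1/√(1 - 0.813²) = 1.717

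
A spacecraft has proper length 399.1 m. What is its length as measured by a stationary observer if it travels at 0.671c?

Proper length L₀ = 399.1 m
γ = 1/√(1 - 0.671²) = 1.3487
L = L₀/γ = 399.1/1.3487 = 295.9 m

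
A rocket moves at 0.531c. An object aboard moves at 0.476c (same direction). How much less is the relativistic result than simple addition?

Classical: u' + v = 0.476 + 0.531 = 1.007c
Relativistic: u = (0.476 + 0.531)/(1 + 0.252756) = 1.007/1.252756 = 0.8038c
Difference: 1.007 - 0.8038 = 0.2032c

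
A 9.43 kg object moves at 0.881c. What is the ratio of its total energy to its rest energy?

E = γmc², E₀ = mc²
E/E₀ = γ = 1/√(1 - 0.881²) = 2.114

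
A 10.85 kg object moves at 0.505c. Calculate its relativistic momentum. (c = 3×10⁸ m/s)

γ = 1/√(1 - 0.505²) = 1.1586
v = 0.505 × 3×10⁸ = 1.515×10⁸ m/s
p = γmv = 1.1586 × 10.85 × 1.515×10⁸ = 1.904×10⁹ kg·m/s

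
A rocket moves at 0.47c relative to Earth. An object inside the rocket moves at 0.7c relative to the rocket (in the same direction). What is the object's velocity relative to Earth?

u = (u' + v)/(1 + u'v/c²)
Numerator: 0.7 + 0.47 = 1.17
Denominator: 1 + 0.329 = 1.329
u = 1.17/1.329 = 0.8804c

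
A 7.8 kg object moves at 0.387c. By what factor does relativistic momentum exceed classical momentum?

p_rel = γmv, p_class = mv
Ratio = γ = 1/√(1 - 0.387²) = 1.085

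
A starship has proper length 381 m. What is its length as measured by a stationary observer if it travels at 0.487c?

Proper length L₀ = 381 m
γ = 1/√(1 - 0.487²) = 1.145
L = L₀/γ = 381/1.145 = 332.8 m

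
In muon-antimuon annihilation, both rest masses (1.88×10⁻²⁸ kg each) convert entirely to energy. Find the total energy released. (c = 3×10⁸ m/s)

Both particles have the same rest mass, so total mass = 2m
E = 2m·c² = 2 × 1.88×10⁻²⁸ × (3×10⁸)²
= 2 × 1.88×10⁻²⁸ × 9×10¹⁶
= 3.384×10⁻¹¹ J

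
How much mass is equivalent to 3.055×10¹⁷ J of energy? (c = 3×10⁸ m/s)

From E = mc², we get m = E/c²
c² = (3×10⁸)² = 9×10¹⁶ m²/s²
m = 3.055×10¹⁷ / 9×10¹⁶ = 3.394 kg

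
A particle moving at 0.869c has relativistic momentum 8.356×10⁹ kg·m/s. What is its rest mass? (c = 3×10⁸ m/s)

γ = 1/√(1 - 0.869²) = 2.021
v = 0.869 × 3×10⁸ = 2.607×10⁸ m/s
m = p/(γv) = 8.356×10⁹/(2.021 × 2.607×10⁸) = 15.86 kg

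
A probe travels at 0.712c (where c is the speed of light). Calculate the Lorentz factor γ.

v/c = 0.712, so (v/c)² = 0.506944
1 - (v/c)² = 0.493056
γ = 1/√(0.493056) = 1.424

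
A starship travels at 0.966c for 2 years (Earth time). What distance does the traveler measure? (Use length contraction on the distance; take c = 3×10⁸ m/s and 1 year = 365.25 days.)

Earth distance: d = v × t = 0.966c × 2 yr = 1.829×10¹⁶ m
γ = 3.868
d' = d/γ = 1.829×10¹⁶/3.868 = 4.729×10¹⁵ m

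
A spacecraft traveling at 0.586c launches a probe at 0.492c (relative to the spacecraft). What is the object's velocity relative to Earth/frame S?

u = (u' + v)/(1 + u'v/c²)
Numerator: 0.492 + 0.586 = 1.078
Denominator: 1 + 0.288312 = 1.288312
u = 1.078/1.288312 = 0.8368c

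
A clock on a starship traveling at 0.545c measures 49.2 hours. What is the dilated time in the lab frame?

Proper time Δt₀ = 49.2 hours
γ = 1/√(1 - 0.545²) = 1.1927
Δt = γΔt₀ = 1.1927 × 49.2 = 58.68 hours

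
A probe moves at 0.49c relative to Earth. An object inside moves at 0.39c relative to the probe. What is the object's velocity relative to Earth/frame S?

u = (u' + v)/(1 + u'v/c²)
Numerator: 0.39 + 0.49 = 0.88
Denominator: 1 + 0.1911 = 1.1911
u = 0.88/1.1911 = 0.7388c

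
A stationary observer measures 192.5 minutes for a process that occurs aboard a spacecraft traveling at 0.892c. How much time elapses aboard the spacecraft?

Dilated time Δt = 192.5 minutes
γ = 1/√(1 - 0.892²) = 2.2122
Δt₀ = Δt/γ = 192.5/2.2122 = 87.02 minutes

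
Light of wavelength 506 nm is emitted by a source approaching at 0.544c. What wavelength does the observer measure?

β = 0.544
Wavelength Doppler factor = √(0.456/1.544) = √(0.2953) = 0.5434
λ_obs = 506 × 0.5434 = 275.0 nm (blueshift)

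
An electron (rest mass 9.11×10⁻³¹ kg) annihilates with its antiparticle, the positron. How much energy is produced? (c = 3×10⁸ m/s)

Both particles have the same rest mass, so total mass = 2m
E = 2m·c² = 2 × 9.11×10⁻³¹ × (3×10⁸)²
= 2 × 9.11×10⁻³¹ × 9×10¹⁶
= 1.640×10⁻¹³ J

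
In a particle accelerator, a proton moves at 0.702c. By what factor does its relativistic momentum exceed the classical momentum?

p_rel = γmv, p_class = mv
Ratio = γ = 1/√(1 - 0.702²)
= 1/√(0.507196) = 1.404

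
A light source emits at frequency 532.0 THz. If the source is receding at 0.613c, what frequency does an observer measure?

β = v/c = 0.613
(1-β)/(1+β) = 0.387/1.613 = 0.2399
Doppler factor = √(0.2399) = 0.4898
f_obs = 532.0 × 0.4898 = 260.6 THz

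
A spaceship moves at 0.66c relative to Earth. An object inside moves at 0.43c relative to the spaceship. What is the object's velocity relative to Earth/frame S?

u = (u' + v)/(1 + u'v/c²)
Numerator: 0.43 + 0.66 = 1.09
Denominator: 1 + 0.2838 = 1.2838
u = 1.09/1.2838 = 0.8490c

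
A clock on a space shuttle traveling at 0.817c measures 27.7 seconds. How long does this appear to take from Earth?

Proper time Δt₀ = 27.7 seconds
γ = 1/√(1 - 0.817²) = 1.7342
Δt = γΔt₀ = 1.7342 × 27.7 = 48.04 seconds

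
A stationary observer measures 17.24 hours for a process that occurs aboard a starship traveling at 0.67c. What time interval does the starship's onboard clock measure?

Dilated time Δt = 17.24 hours
γ = 1/√(1 - 0.67²) = 1.347
Δt₀ = Δt/γ = 17.24/1.347 = 12.80 hours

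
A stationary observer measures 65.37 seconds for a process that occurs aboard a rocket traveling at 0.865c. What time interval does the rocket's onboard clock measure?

Dilated time Δt = 65.37 seconds
γ = 1/√(1 - 0.865²) = 1.993
Δt₀ = Δt/γ = 65.37/1.993 = 32.80 seconds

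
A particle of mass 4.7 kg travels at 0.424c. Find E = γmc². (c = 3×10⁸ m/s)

γ = 1/√(1 - 0.424²) = 1.1042
mc² = 4.7 × (3×10⁸)² = 4.230×10¹⁷ J
E = γmc² = 1.1042 × 4.230×10¹⁷ = 4.671×10¹⁷ J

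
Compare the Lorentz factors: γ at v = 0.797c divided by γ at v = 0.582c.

γ₁ = 1/√(1 - 0.797²) = 1.656
γ₂ = 1/√(1 - 0.582²) = 1.230
γ₁/γ₂ = 1.656/1.230 = 1.346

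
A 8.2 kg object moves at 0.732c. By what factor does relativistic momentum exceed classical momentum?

p_rel = γmv, p_class = mv
Ratio = γ = 1/√(1 - 0.732²) = 1.468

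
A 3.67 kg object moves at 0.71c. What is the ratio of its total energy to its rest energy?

E = γmc², E₀ = mc²
E/E₀ = γ = 1/√(1 - 0.71²) = 1.420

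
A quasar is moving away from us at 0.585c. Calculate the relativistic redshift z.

β = 0.585
(1+β)/(1-β) = 1.585/0.415 = 3.8193
√(3.8193) = 1.9543
z = 1.9543 - 1 = 0.9543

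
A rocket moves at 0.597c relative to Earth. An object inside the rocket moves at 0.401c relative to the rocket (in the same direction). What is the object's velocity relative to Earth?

u = (u' + v)/(1 + u'v/c²)
Numerator: 0.401 + 0.597 = 0.998
Denominator: 1 + 0.239397 = 1.239397
u = 0.998/1.239397 = 0.8052c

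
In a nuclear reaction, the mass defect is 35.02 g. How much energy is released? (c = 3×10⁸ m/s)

Convert mass defect: Δm = 35.02 g = 0.03502 kg
E = Δm·c² = 0.03502 × (3×10⁸)²
= 0.03502 × 9×10¹⁶ = 3.152×10¹⁵ J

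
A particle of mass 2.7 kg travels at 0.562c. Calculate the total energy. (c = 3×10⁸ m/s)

γ = 1/√(1 - 0.562²) = 1.209
mc² = 2.7 × (3×10⁸)² = 2.430×10¹⁷ J
E = γmc² = 1.209 × 2.430×10¹⁷ = 2.938×10¹⁷ J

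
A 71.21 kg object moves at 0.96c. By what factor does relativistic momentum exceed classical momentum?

p_rel = γmv, p_class = mv
Ratio = γ = 1/√(1 - 0.96²) = 3.571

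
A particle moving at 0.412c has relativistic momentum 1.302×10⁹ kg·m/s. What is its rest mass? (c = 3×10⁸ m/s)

γ = 1/√(1 - 0.412²) = 1.0975
v = 0.412 × 3×10⁸ = 1.236×10⁸ m/s
m = p/(γv) = 1.302×10⁹/(1.0975 × 1.236×10⁸) = 9.598 kg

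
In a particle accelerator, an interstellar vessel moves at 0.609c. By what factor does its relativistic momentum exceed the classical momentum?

p_rel = γmv, p_class = mv
Ratio = γ = 1/√(1 - 0.609²)
= 1/√(0.629119) = 1.261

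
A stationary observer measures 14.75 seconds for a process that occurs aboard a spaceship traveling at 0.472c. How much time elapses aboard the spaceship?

Dilated time Δt = 14.75 seconds
γ = 1/√(1 - 0.472²) = 1.1343
Δt₀ = Δt/γ = 14.75/1.1343 = 13.00 seconds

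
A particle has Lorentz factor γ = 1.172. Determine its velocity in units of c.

From γ = 1/√(1 - v²/c²):
1/γ² = 1/1.172² = 0.7280
v²/c² = 1 - 0.7280 = 0.2720
v/c = √(0.2720) = 0.5215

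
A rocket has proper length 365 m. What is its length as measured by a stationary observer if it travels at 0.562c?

Proper length L₀ = 365 m
γ = 1/√(1 - 0.562²) = 1.209
L = L₀/γ = 365/1.209 = 301.9 m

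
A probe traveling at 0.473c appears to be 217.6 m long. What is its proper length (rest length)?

Contracted length L = 217.6 m
γ = 1/√(1 - 0.473²) = 1.135
L₀ = γL = 1.135 × 217.6 = 247.0 m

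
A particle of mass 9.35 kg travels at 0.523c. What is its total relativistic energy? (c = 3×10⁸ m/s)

γ = 1/√(1 - 0.523²) = 1.1733
mc² = 9.35 × (3×10⁸)² = 8.415×10¹⁷ J
E = γmc² = 1.1733 × 8.415×10¹⁷ = 9.873×10¹⁷ J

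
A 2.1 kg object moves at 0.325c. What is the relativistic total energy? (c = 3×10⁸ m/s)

γ = 1/√(1 - 0.325²) = 1.057
mc² = 2.1 × (3×10⁸)² = 1.890×10¹⁷ J
E = γmc² = 1.057 × 1.890×10¹⁷ = 1.998×10¹⁷ J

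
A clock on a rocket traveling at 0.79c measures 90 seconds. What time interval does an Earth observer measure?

Proper time Δt₀ = 90 seconds
γ = 1/√(1 - 0.79²) = 1.631
Δt = γΔt₀ = 1.631 × 90 = 146.8 seconds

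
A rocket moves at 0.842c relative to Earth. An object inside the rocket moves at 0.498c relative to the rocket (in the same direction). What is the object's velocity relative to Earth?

u = (u' + v)/(1 + u'v/c²)
Numerator: 0.498 + 0.842 = 1.34
Denominator: 1 + 0.419316 = 1.419316
u = 1.34/1.419316 = 0.9441c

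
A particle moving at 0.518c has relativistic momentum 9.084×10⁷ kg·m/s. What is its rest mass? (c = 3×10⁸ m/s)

γ = 1/√(1 - 0.518²) = 1.169
v = 0.518 × 3×10⁸ = 1.554×10⁸ m/s
m = p/(γv) = 9.084×10⁷/(1.169 × 1.554×10⁸) = 0.5000 kg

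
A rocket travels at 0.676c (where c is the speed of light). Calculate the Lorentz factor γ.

v/c = 0.676, so (v/c)² = 0.456976
1 - (v/c)² = 0.543024
γ = 1/√(0.543024) = 1.357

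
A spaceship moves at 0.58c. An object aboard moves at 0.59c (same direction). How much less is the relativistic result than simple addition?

Classical: u' + v = 0.59 + 0.58 = 1.17c
Relativistic: u = (0.59 + 0.58)/(1 + 0.3422) = 1.17/1.3422 = 0.8717c
Difference: 1.17 - 0.8717 = 0.2983c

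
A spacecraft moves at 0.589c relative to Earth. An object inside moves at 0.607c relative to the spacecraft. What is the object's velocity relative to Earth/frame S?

u = (u' + v)/(1 + u'v/c²)
Numerator: 0.607 + 0.589 = 1.196
Denominator: 1 + 0.357523 = 1.357523
u = 1.196/1.357523 = 0.8810c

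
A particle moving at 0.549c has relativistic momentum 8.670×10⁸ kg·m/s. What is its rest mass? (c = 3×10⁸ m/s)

γ = 1/√(1 - 0.549²) = 1.1964
v = 0.549 × 3×10⁸ = 1.647×10⁸ m/s
m = p/(γv) = 8.670×10⁸/(1.1964 × 1.647×10⁸) = 4.400 kg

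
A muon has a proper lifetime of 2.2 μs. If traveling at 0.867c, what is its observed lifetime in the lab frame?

Proper lifetime τ₀ = 2.2 μs
γ = 1/√(1 - 0.867²) = 2.007
τ = γτ₀ = 2.007 × 2.2 μs = 4.415 μs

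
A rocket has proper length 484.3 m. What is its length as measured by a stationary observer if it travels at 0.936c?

Proper length L₀ = 484.3 m
γ = 1/√(1 - 0.936²) = 2.841
L = L₀/γ = 484.3/2.841 = 170.5 m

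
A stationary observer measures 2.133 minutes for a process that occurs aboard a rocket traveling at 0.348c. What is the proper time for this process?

Dilated time Δt = 2.133 minutes
γ = 1/√(1 - 0.348²) = 1.0667
Δt₀ = Δt/γ = 2.133/1.0667 = 2.000 minutes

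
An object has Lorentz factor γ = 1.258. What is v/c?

From γ = 1/√(1 - v²/c²):
1/γ² = 1/1.258² = 0.6319
v²/c² = 1 - 0.6319 = 0.3681
v/c = √(0.3681) = 0.6067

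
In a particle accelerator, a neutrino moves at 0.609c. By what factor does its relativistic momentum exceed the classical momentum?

p_rel = γmv, p_class = mv
Ratio = γ = 1/√(1 - 0.609²)
= 1/√(0.629119) = 1.261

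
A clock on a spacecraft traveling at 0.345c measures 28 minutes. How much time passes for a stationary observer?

Proper time Δt₀ = 28 minutes
γ = 1/√(1 - 0.345²) = 1.0654
Δt = γΔt₀ = 1.0654 × 28 = 29.83 minutes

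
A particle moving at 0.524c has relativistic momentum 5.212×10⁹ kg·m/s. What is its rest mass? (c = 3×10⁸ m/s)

γ = 1/√(1 - 0.524²) = 1.174
v = 0.524 × 3×10⁸ = 1.572×10⁸ m/s
m = p/(γv) = 5.212×10⁹/(1.174 × 1.572×10⁸) = 28.24 kg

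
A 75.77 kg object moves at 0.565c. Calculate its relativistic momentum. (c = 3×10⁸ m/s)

γ = 1/√(1 - 0.565²) = 1.212
v = 0.565 × 3×10⁸ = 1.695×10⁸ m/s
p = γmv = 1.212 × 75.77 × 1.695×10⁸ = 1.557×10¹⁰ kg·m/s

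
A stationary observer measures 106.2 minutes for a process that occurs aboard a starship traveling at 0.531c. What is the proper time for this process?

Dilated time Δt = 106.2 minutes
γ = 1/√(1 - 0.531²) = 1.1801
Δt₀ = Δt/γ = 106.2/1.1801 = 89.99 minutes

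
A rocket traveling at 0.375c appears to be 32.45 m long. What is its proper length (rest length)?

Contracted length L = 32.45 m
γ = 1/√(1 - 0.375²) = 1.0787
L₀ = γL = 1.0787 × 32.45 = 35.00 m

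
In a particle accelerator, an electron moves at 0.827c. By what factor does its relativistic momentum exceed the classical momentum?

p_rel = γmv, p_class = mv
Ratio = γ = 1/√(1 - 0.827²)
= 1/√(0.316071) = 1.779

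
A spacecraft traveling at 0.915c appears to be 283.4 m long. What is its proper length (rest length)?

Contracted length L = 283.4 m
γ = 1/√(1 - 0.915²) = 2.4786
L₀ = γL = 2.4786 × 283.4 = 702.4 m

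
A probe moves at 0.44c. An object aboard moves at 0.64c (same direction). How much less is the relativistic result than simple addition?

Classical: u' + v = 0.64 + 0.44 = 1.08c
Relativistic: u = (0.64 + 0.44)/(1 + 0.2816) = 1.08/1.2816 = 0.8427c
Difference: 1.08 - 0.8427 = 0.2373c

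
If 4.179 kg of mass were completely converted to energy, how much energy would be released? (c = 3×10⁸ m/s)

Using E = mc²:
c² = (3×10⁸)² = 9×10¹⁶ m²/s²
E = 4.179 × 9×10¹⁶ = 3.761×10¹⁷ J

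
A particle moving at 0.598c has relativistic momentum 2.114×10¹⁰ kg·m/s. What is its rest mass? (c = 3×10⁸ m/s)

γ = 1/√(1 - 0.598²) = 1.24767
v = 0.598 × 3×10⁸ = 1.794×10⁸ m/s
m = p/(γv) = 2.114×10¹⁰/(1.24767 × 1.794×10⁸) = 94.45 kg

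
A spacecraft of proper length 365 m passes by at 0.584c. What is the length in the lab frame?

Proper length L₀ = 365 m
γ = 1/√(1 - 0.584²) = 1.232
L = L₀/γ = 365/1.232 = 296.3 m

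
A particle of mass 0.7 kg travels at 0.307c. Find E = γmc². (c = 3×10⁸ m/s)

γ = 1/√(1 - 0.307²) = 1.05074
mc² = 0.7 × (3×10⁸)² = 6.300×10¹⁶ J
E = γmc² = 1.05074 × 6.300×10¹⁶ = 6.620×10¹⁶ J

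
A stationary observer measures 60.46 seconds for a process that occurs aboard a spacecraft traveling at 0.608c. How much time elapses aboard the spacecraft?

Dilated time Δt = 60.46 seconds
γ = 1/√(1 - 0.608²) = 1.2595
Δt₀ = Δt/γ = 60.46/1.2595 = 48.00 seconds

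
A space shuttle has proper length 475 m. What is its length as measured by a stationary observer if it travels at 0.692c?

Proper length L₀ = 475 m
γ = 1/√(1 - 0.692²) = 1.3852
L = L₀/γ = 475/1.3852 = 342.9 m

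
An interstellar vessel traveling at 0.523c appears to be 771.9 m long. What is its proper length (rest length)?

Contracted length L = 771.9 m
γ = 1/√(1 - 0.523²) = 1.17325
L₀ = γL = 1.17325 × 771.9 = 905.6 m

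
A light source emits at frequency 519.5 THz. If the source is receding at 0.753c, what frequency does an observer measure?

β = v/c = 0.753
(1-β)/(1+β) = 0.247/1.753 = 0.1409
Doppler factor = √(0.1409) = 0.3754
f_obs = 519.5 × 0.3754 = 195.0 THz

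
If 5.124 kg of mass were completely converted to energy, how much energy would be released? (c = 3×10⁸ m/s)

Using E = mc²:
c² = (3×10⁸)² = 9×10¹⁶ m²/s²
E = 5.124 × 9×10¹⁶ = 4.612×10¹⁷ J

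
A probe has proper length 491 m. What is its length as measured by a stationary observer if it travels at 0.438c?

Proper length L₀ = 491 m
γ = 1/√(1 - 0.438²) = 1.1124
L = L₀/γ = 491/1.1124 = 441.4 m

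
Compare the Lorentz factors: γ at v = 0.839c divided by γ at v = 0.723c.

γ₁ = 1/√(1 - 0.839²) = 1.838
γ₂ = 1/√(1 - 0.723²) = 1.447
γ₁/γ₂ = 1.838/1.447 = 1.270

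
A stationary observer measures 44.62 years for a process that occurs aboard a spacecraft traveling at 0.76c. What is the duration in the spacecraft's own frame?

Dilated time Δt = 44.62 years
γ = 1/√(1 - 0.76²) = 1.5386
Δt₀ = Δt/γ = 44.62/1.5386 = 29.00 years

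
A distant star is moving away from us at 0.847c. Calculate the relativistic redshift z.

β = 0.847
(1+β)/(1-β) = 1.847/0.153 = 12.07
√(12.07) = 3.474
z = 3.474 - 1 = 2.474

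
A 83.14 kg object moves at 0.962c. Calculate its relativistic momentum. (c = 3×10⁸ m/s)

γ = 1/√(1 - 0.962²) = 3.662
v = 0.962 × 3×10⁸ = 2.886×10⁸ m/s
p = γmv = 3.662 × 83.14 × 2.886×10⁸ = 8.787×10¹⁰ kg·m/s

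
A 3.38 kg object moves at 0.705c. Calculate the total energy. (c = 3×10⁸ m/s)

γ = 1/√(1 - 0.705²) = 1.410
mc² = 3.38 × (3×10⁸)² = 3.042×10¹⁷ J
E = γmc² = 1.410 × 3.042×10¹⁷ = 4.289×10¹⁷ J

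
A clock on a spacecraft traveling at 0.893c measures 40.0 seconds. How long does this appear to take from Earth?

Proper time Δt₀ = 40.0 seconds
γ = 1/√(1 - 0.893²) = 2.222
Δt = γΔt₀ = 2.222 × 40.0 = 88.88 seconds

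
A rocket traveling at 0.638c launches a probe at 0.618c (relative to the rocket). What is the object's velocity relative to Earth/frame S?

u = (u' + v)/(1 + u'v/c²)
Numerator: 0.618 + 0.638 = 1.256
Denominator: 1 + 0.394284 = 1.394284
u = 1.256/1.394284 = 0.9008c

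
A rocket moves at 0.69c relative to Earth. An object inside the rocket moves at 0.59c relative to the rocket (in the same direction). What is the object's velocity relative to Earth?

u = (u' + v)/(1 + u'v/c²)
Numerator: 0.59 + 0.69 = 1.28
Denominator: 1 + 0.4071 = 1.4071
u = 1.28/1.4071 = 0.9097c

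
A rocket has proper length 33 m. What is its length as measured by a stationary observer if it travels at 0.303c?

Proper length L₀ = 33 m
γ = 1/√(1 - 0.303²) = 1.0493
L = L₀/γ = 33/1.0493 = 31.45 m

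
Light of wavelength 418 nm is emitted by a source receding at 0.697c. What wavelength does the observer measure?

β = 0.697
Wavelength Doppler factor = √(1.697/0.303) = √(5.601) = 2.3666
λ_obs = 418 × 2.3666 = 989.2 nm (redshift)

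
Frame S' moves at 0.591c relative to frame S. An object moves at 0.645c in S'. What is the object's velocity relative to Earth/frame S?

u = (u' + v)/(1 + u'v/c²)
Numerator: 0.645 + 0.591 = 1.236
Denominator: 1 + 0.381195 = 1.381195
u = 1.236/1.381195 = 0.8949c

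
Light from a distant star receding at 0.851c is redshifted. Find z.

β = 0.851
(1+β)/(1-β) = 1.851/0.149 = 12.423
√(12.423) = 3.525
z = 3.525 - 1 = 2.525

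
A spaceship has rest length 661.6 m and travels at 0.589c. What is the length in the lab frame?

Proper length L₀ = 661.6 m
γ = 1/√(1 - 0.589²) = 1.2374
L = L₀/γ = 661.6/1.2374 = 534.7 m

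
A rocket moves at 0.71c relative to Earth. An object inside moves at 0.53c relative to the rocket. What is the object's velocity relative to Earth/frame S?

u = (u' + v)/(1 + u'v/c²)
Numerator: 0.53 + 0.71 = 1.24
Denominator: 1 + 0.3763 = 1.3763
u = 1.24/1.3763 = 0.9010c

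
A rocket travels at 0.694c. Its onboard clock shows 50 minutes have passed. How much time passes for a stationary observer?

Proper time Δt₀ = 50 minutes
γ = 1/√(1 - 0.694²) = 1.389
Δt = γΔt₀ = 1.389 × 50 = 69.45 minutes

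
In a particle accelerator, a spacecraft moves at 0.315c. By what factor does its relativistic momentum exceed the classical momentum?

p_rel = γmv, p_class = mv
Ratio = γ = 1/√(1 - 0.315²)
= 1/√(0.900775) = 1.054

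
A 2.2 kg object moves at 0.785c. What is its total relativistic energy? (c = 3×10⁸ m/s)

γ = 1/√(1 - 0.785²) = 1.614
mc² = 2.2 × (3×10⁸)² = 1.980×10¹⁷ J
E = γmc² = 1.614 × 1.980×10¹⁷ = 3.196×10¹⁷ J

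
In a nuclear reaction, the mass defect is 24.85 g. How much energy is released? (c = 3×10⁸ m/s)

Convert mass defect: Δm = 24.85 g = 0.02485 kg
E = Δm·c² = 0.02485 × (3×10⁸)²
= 0.02485 × 9×10¹⁶ = 2.237×10¹⁵ J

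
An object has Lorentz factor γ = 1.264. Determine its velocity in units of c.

From γ = 1/√(1 - v²/c²):
1/γ² = 1/1.264² = 0.6259
v²/c² = 1 - 0.6259 = 0.3741
v/c = √(0.3741) = 0.6116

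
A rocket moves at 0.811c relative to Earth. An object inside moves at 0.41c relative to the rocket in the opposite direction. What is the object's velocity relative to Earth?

Object's velocity in rocket frame is u' = -0.41c
u = (u' + v)/(1 + u'v/c²) = (v - 0.41)/(1 - 0.41·v/c²)
Numerator: 0.811 - 0.41 = 0.401
Denominator: 1 - 0.33251 = 0.66749
u = 0.401/0.66749 = 0.6008c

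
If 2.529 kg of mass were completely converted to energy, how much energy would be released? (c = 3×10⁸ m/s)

Using E = mc²:
c² = (3×10⁸)² = 9×10¹⁶ m²/s²
E = 2.529 × 9×10¹⁶ = 2.276×10¹⁷ J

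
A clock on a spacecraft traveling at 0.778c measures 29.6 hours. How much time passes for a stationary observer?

Proper time Δt₀ = 29.6 hours
γ = 1/√(1 - 0.778²) = 1.5917
Δt = γΔt₀ = 1.5917 × 29.6 = 47.11 hours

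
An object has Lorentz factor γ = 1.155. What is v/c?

From γ = 1/√(1 - v²/c²):
1/γ² = 1/1.155² = 0.7496
v²/c² = 1 - 0.7496 = 0.2504
v/c = √(0.2504) = 0.5004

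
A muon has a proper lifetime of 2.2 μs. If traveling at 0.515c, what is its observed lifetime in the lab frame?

Proper lifetime τ₀ = 2.2 μs
γ = 1/√(1 - 0.515²) = 1.167
τ = γτ₀ = 1.167 × 2.2 μs = 2.567 μs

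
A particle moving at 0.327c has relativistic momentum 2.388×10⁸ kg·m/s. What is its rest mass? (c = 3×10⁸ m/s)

γ = 1/√(1 - 0.327²) = 1.0582
v = 0.327 × 3×10⁸ = 9.810×10⁷ m/s
m = p/(γv) = 2.388×10⁸/(1.0582 × 9.810×10⁷) = 2.300 kg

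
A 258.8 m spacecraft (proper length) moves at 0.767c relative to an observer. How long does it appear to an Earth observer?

Proper length L₀ = 258.8 m
γ = 1/√(1 - 0.767²) = 1.558
L = L₀/γ = 258.8/1.558 = 166.1 m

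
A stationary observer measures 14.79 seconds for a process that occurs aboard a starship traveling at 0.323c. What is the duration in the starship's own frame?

Dilated time Δt = 14.79 seconds
γ = 1/√(1 - 0.323²) = 1.0566
Δt₀ = Δt/γ = 14.79/1.0566 = 14.00 seconds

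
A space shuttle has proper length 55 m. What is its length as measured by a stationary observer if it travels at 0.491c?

Proper length L₀ = 55 m
γ = 1/√(1 - 0.491²) = 1.148
L = L₀/γ = 55/1.148 = 47.91 m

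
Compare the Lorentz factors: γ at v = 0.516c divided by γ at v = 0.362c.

γ₁ = 1/√(1 - 0.516²) = 1.167
γ₂ = 1/√(1 - 0.362²) = 1.073
γ₁/γ₂ = 1.167/1.073 = 1.088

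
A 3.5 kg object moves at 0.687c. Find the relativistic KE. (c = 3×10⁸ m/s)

γ = 1/√(1 - 0.687²) = 1.3762
γ - 1 = 0.3762
KE = (γ-1)mc² = 0.3762 × 3.5 × (3×10⁸)² = 1.185×10¹⁷ J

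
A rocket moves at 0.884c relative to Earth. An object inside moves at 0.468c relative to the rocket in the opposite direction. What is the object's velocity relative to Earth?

Object's velocity in rocket frame is u' = -0.468c
u = (u' + v)/(1 + u'v/c²) = (v - 0.468)/(1 - 0.468·v/c²)
Numerator: 0.884 - 0.468 = 0.416
Denominator: 1 - 0.413712 = 0.586288
u = 0.416/0.586288 = 0.7095c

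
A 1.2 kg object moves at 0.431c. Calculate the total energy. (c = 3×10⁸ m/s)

γ = 1/√(1 - 0.431²) = 1.108
mc² = 1.2 × (3×10⁸)² = 1.080×10¹⁷ J
E = γmc² = 1.108 × 1.080×10¹⁷ = 1.197×10¹⁷ J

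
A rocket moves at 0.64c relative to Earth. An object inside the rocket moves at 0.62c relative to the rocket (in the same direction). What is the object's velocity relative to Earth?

u = (u' + v)/(1 + u'v/c²)
Numerator: 0.62 + 0.64 = 1.26
Denominator: 1 + 0.3968 = 1.3968
u = 1.26/1.3968 = 0.9021c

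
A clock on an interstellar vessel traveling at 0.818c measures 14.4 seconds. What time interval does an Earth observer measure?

Proper time Δt₀ = 14.4 seconds
γ = 1/√(1 - 0.818²) = 1.738
Δt = γΔt₀ = 1.738 × 14.4 = 25.03 seconds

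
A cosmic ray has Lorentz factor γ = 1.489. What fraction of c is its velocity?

From γ = 1/√(1 - v²/c²):
1/γ² = 1/1.489² = 0.4510
v²/c² = 1 - 0.4510 = 0.5490
v/c = √(0.5490) = 0.7409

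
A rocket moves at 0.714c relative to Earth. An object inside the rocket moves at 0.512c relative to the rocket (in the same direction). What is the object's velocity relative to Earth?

u = (u' + v)/(1 + u'v/c²)
Numerator: 0.512 + 0.714 = 1.226
Denominator: 1 + 0.365568 = 1.365568
u = 1.226/1.365568 = 0.8978c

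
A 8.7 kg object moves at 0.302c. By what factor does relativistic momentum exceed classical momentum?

p_rel = γmv, p_class = mv
Ratio = γ = 1/√(1 - 0.302²) = 1.049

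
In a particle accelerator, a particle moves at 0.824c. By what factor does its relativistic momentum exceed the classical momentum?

p_rel = γmv, p_class = mv
Ratio = γ = 1/√(1 - 0.824²)
= 1/√(0.321024) = 1.765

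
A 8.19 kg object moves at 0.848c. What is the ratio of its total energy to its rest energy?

E = γmc², E₀ = mc²
E/E₀ = γ = 1/√(1 - 0.848²) = 1.887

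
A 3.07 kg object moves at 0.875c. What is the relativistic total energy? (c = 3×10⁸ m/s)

γ = 1/√(1 - 0.875²) = 2.0656
mc² = 3.07 × (3×10⁸)² = 2.763×10¹⁷ J
E = γmc² = 2.0656 × 2.763×10¹⁷ = 5.707×10¹⁷ J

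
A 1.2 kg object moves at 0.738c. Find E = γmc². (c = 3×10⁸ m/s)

γ = 1/√(1 - 0.738²) = 1.4819
mc² = 1.2 × (3×10⁸)² = 1.080×10¹⁷ J
E = γmc² = 1.4819 × 1.080×10¹⁷ = 1.600×10¹⁷ J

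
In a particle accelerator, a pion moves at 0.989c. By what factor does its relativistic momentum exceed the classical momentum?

p_rel = γmv, p_class = mv
Ratio = γ = 1/√(1 - 0.989²)
= 1/√(0.021879) = 6.761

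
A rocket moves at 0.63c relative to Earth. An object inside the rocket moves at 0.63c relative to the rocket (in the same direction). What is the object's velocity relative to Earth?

u = (u' + v)/(1 + u'v/c²)
Numerator: 0.63 + 0.63 = 1.26
Denominator: 1 + 0.3969 = 1.3969
u = 1.26/1.3969 = 0.9020c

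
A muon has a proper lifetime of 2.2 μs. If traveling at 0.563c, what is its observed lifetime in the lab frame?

Proper lifetime τ₀ = 2.2 μs
γ = 1/√(1 - 0.563²) = 1.210
τ = γτ₀ = 1.210 × 2.2 μs = 2.662 μs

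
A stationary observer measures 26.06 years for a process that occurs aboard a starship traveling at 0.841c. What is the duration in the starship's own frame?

Dilated time Δt = 26.06 years
γ = 1/√(1 - 0.841²) = 1.848
Δt₀ = Δt/γ = 26.06/1.848 = 14.10 years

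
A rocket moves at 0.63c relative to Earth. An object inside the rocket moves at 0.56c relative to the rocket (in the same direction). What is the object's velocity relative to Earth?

u = (u' + v)/(1 + u'v/c²)
Numerator: 0.56 + 0.63 = 1.19
Denominator: 1 + 0.3528 = 1.3528
u = 1.19/1.3528 = 0.8797c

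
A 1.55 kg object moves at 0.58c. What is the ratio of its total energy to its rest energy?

E = γmc², E₀ = mc²
E/E₀ = γ = 1/√(1 - 0.58²) = 1.228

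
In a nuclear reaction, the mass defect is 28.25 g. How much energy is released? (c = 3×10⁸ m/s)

Convert mass defect: Δm = 28.25 g = 0.02825 kg
E = Δm·c² = 0.02825 × (3×10⁸)²
= 0.02825 × 9×10¹⁶ = 2.543×10¹⁵ J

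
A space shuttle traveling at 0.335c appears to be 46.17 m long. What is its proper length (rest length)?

Contracted length L = 46.17 m
γ = 1/√(1 - 0.335²) = 1.0613
L₀ = γL = 1.0613 × 46.17 = 49.00 m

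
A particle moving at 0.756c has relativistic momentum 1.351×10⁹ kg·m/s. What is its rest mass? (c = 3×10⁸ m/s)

γ = 1/√(1 - 0.756²) = 1.5277
v = 0.756 × 3×10⁸ = 2.268×10⁸ m/s
m = p/(γv) = 1.351×10⁹/(1.5277 × 2.268×10⁸) = 3.899 kg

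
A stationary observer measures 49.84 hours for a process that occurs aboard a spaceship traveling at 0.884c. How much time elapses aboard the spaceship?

Dilated time Δt = 49.84 hours
γ = 1/√(1 - 0.884²) = 2.139
Δt₀ = Δt/γ = 49.84/2.139 = 23.30 hours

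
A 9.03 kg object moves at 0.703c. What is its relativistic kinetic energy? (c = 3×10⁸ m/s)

γ = 1/√(1 - 0.703²) = 1.4061
γ - 1 = 0.4061
KE = (γ-1)mc² = 0.4061 × 9.03 × (3×10⁸)² = 3.300×10¹⁷ J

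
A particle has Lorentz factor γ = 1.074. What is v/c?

From γ = 1/√(1 - v²/c²):
1/γ² = 1/1.074² = 0.8669
v²/c² = 1 - 0.8669 = 0.1331
v/c = √(0.1331) = 0.3648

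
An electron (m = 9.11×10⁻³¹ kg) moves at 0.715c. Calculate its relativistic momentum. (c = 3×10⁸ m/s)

γ = 1/√(1 - 0.715²) = 1.4304
v = 0.715 × 3×10⁸ = 2.145×10⁸ m/s
p = γmv = 1.4304 × 9.11×10⁻³¹ × 2.145×10⁸ = 2.795×10⁻²² kg·m/s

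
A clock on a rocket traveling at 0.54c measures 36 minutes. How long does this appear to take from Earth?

Proper time Δt₀ = 36 minutes
γ = 1/√(1 - 0.54²) = 1.188
Δt = γΔt₀ = 1.188 × 36 = 42.77 minutes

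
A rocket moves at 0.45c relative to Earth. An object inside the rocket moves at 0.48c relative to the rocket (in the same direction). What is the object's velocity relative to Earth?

u = (u' + v)/(1 + u'v/c²)
Numerator: 0.48 + 0.45 = 0.93
Denominator: 1 + 0.216 = 1.216
u = 0.93/1.216 = 0.7648c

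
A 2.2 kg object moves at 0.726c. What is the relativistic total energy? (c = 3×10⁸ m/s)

γ = 1/√(1 - 0.726²) = 1.454
mc² = 2.2 × (3×10⁸)² = 1.980×10¹⁷ J
E = γmc² = 1.454 × 1.980×10¹⁷ = 2.879×10¹⁷ J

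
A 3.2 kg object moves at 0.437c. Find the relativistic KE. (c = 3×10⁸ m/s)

γ = 1/√(1 - 0.437²) = 1.11178
γ - 1 = 0.11178
KE = (γ-1)mc² = 0.11178 × 3.2 × (3×10⁸)² = 3.219×10¹⁶ J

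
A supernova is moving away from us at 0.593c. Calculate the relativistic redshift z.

β = 0.593
(1+β)/(1-β) = 1.593/0.407 = 3.914
√(3.914) = 1.9784
z = 1.9784 - 1 = 0.9784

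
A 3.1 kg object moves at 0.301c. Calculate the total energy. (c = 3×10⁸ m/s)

γ = 1/√(1 - 0.301²) = 1.0486
mc² = 3.1 × (3×10⁸)² = 2.790×10¹⁷ J
E = γmc² = 1.0486 × 2.790×10¹⁷ = 2.926×10¹⁷ J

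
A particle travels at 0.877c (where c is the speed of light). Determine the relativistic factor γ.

v/c = 0.877, so (v/c)² = 0.769129
1 - (v/c)² = 0.230871
γ = 1/√(0.230871) = 2.081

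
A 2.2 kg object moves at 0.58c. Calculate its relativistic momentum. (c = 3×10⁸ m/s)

γ = 1/√(1 - 0.58²) = 1.2276
v = 0.58 × 3×10⁸ = 1.740×10⁸ m/s
p = γmv = 1.2276 × 2.2 × 1.740×10⁸ = 4.699×10⁸ kg·m/s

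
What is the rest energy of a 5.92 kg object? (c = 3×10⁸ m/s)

c² = (3×10⁸)² = 9.000×10¹⁶ m²/s²
E₀ = mc² = 5.92 × 9.000×10¹⁶ = 5.328×10¹⁷ J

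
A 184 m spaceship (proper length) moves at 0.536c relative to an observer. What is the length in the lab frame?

Proper length L₀ = 184 m
γ = 1/√(1 - 0.536²) = 1.185
L = L₀/γ = 184/1.185 = 155.3 m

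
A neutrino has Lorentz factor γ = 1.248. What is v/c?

From γ = 1/√(1 - v²/c²):
1/γ² = 1/1.248² = 0.64205
v²/c² = 1 - 0.64205 = 0.35795
v/c = √(0.35795) = 0.5983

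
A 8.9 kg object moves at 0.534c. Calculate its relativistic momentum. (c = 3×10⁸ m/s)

γ = 1/√(1 - 0.534²) = 1.1828
v = 0.534 × 3×10⁸ = 1.602×10⁸ m/s
p = γmv = 1.1828 × 8.9 × 1.602×10⁸ = 1.686×10⁹ kg·m/s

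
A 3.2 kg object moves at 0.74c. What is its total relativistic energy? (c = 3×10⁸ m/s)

γ = 1/√(1 - 0.74²) = 1.4868
mc² = 3.2 × (3×10⁸)² = 2.880×10¹⁷ J
E = γmc² = 1.4868 × 2.880×10¹⁷ = 4.282×10¹⁷ J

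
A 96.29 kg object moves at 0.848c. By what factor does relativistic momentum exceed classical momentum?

p_rel = γmv, p_class = mv
Ratio = γ = 1/√(1 - 0.848²) = 1.887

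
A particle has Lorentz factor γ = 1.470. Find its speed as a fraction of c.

From γ = 1/√(1 - v²/c²):
1/γ² = 1/1.470² = 0.46277
v²/c² = 1 - 0.46277 = 0.53723
v/c = √(0.53723) = 0.7330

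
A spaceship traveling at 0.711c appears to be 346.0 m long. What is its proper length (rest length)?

Contracted length L = 346.0 m
γ = 1/√(1 - 0.711²) = 1.422
L₀ = γL = 1.422 × 346.0 = 492.0 m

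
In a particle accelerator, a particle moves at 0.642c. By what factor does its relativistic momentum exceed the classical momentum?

p_rel = γmv, p_class = mv
Ratio = γ = 1/√(1 - 0.642²)
= 1/√(0.587836) = 1.304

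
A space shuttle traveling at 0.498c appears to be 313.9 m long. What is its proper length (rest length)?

Contracted length L = 313.9 m
γ = 1/√(1 - 0.498²) = 1.1532
L₀ = γL = 1.1532 × 313.9 = 362.0 m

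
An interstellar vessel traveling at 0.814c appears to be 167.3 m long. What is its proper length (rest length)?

Contracted length L = 167.3 m
γ = 1/√(1 - 0.814²) = 1.7216
L₀ = γL = 1.7216 × 167.3 = 288.0 m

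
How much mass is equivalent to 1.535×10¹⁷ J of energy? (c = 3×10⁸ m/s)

From E = mc², we get m = E/c²
c² = (3×10⁸)² = 9×10¹⁶ m²/s²
m = 1.535×10¹⁷ / 9×10¹⁶ = 1.706 kg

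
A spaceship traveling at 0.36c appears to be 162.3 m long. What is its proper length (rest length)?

Contracted length L = 162.3 m
γ = 1/√(1 - 0.36²) = 1.072
L₀ = γL = 1.072 × 162.3 = 174.0 m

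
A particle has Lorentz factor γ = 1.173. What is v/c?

From γ = 1/√(1 - v²/c²):
1/γ² = 1/1.173² = 0.7268
v²/c² = 1 - 0.7268 = 0.2732
v/c = √(0.2732) = 0.5227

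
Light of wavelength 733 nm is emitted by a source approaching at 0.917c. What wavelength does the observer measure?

β = 0.917
Wavelength Doppler factor = √(0.083/1.917) = √(0.04330) = 0.2081
λ_obs = 733 × 0.2081 = 152.5 nm (blueshift)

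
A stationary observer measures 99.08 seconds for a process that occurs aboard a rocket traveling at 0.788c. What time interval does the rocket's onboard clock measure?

Dilated time Δt = 99.08 seconds
γ = 1/√(1 - 0.788²) = 1.6242
Δt₀ = Δt/γ = 99.08/1.6242 = 61.00 seconds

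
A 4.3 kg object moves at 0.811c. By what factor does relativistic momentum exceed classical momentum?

p_rel = γmv, p_class = mv
Ratio = γ = 1/√(1 - 0.811²) = 1.709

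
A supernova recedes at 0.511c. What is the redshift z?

β = 0.511
(1+β)/(1-β) = 1.511/0.489 = 3.090
√(3.090) = 1.7578
z = 1.7578 - 1 = 0.7578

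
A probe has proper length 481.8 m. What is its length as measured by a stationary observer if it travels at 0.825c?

Proper length L₀ = 481.8 m
γ = 1/√(1 - 0.825²) = 1.7695
L = L₀/γ = 481.8/1.7695 = 272.3 m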